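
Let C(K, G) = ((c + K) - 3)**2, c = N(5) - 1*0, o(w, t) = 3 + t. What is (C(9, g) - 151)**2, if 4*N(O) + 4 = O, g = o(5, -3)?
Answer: 3207681/256 ≈ 12530.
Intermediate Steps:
g = 0 (g = 3 - 3 = 0)
N(O) = -1 + O/4
c = 1/4 (c = (-1 + (1/4)*5) - 1*0 = (-1 + 5/4) + 0 = 1/4 + 0 = 1/4 ≈ 0.25000)
C(K, G) = (-11/4 + K)**2 (C(K, G) = ((1/4 + K) - 3)**2 = (-11/4 + K)**2)
(C(9, g) - 151)**2 = ((-11 + 4*9)**2/16 - 151)**2 = ((-11 + 36)**2/16 - 151)**2 = ((1/16)*25**2 - 151)**2 = ((1/16)*625 - 151)**2 = (625/16 - 151)**2 = (-1791/16)**2 = 3207681/256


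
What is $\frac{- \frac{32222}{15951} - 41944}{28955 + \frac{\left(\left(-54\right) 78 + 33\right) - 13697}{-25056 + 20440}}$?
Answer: $- \frac{772119434764}{533059115589} \approx -1.4485$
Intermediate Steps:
$\frac{- \frac{32222}{15951} - 41944}{28955 + \frac{\left(\left(-54\right) 78 + 33\right) - 13697}{-25056 + 20440}} = \frac{\left(-32222\right) \frac{1}{15951} - 41944}{28955 + \frac{\left(-4212 + 33\right) - 13697}{-4616}} = \frac{- \frac{32222}{15951} - 41944}{28955 + \left(-4179 - 13697\right) \left(- \frac{1}{4616}\right)} = - \frac{669080966}{15951 \left(28955 - - \frac{4469}{1154}\right)} = - \frac{669080966}{15951 \left(28955 + \frac{4469}{1154}\right)} = - \frac{669080966}{15951 \cdot \frac{33418539}{1154}} = \left(- \frac{669080966}{15951}\right) \frac{1154}{33418539} = - \frac{772119434764}{533059115589}$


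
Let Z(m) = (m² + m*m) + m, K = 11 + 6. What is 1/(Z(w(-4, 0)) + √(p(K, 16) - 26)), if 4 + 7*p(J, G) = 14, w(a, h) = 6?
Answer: 273/21380 - I*√301/21380 ≈ 0.012769 - 0.00081148*I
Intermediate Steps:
K = 17
p(J, G) = 10/7 (p(J, G) = -4/7 + (⅐)*14 = -4/7 + 2 = 10/7)
Z(m) = m + 2*m² (Z(m) = (m² + m²) + m = 2*m² + m = m + 2*m²)
1/(Z(w(-4, 0)) + √(p(K, 16) - 26)) = 1/(6*(1 + 2*6) + √(10/7 - 26)) = 1/(6*(1 + 12) + √(-172/7)) = 1/(6*13 + 2*I*√301/7) = 1/(78 + 2*I*√301/7)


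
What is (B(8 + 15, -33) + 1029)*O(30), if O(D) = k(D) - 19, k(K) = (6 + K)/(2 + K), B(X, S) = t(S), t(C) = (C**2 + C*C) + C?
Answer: -226941/4 ≈ -56735.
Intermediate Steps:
t(C) = C + 2*C**2 (t(C) = (C**2 + C**2) + C = 2*C**2 + C = C + 2*C**2)
B(X, S) = S*(1 + 2*S)
k(K) = (6 + K)/(2 + K)
O(D) = -19 + (6 + D)/(2 + D) (O(D) = (6 + D)/(2 + D) - 19 = -19 + (6 + D)/(2 + D))
(B(8 + 15, -33) + 1029)*O(30) = (-33*(1 + 2*(-33)) + 1029)*(2*(-16 - 9*30)/(2 + 30)) = (-33*(1 - 66) + 1029)*(2*(-16 - 270)/32) = (-33*(-65) + 1029)*(2*(1/32)*(-286)) = (2145 + 1029)*(-143/8) = 3174*(-143/8) = -226941/4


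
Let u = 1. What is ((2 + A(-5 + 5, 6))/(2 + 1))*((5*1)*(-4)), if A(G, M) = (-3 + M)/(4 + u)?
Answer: -52/3 ≈ -17.333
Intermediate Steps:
A(G, M) = -⅗ + M/5 (A(G, M) = (-3 + M)/(4 + 1) = (-3 + M)/5 = (-3 + M)*(⅕) = -⅗ + M/5)
((2 + A(-5 + 5, 6))/(2 + 1))*((5*1)*(-4)) = ((2 + (-⅗ + (⅕)*6))/(2 + 1))*((5*1)*(-4)) = ((2 + (-⅗ + 6/5))/3)*(5*(-4)) = ((2 + ⅗)*(⅓))*(-20) = ((13/5)*(⅓))*(-20) = (13/15)*(-20) = -52/3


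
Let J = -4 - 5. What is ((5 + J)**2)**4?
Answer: 65536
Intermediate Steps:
J = -9
((5 + J)**2)**4 = ((5 - 9)**2)**4 = ((-4)**2)**4 = 16**4 = 65536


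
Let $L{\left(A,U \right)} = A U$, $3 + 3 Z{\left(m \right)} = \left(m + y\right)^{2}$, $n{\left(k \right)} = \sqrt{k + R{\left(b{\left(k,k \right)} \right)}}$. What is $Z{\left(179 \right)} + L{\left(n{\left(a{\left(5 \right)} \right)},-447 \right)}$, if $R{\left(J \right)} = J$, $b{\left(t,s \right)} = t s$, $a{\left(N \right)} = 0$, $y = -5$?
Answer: $10091$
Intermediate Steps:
$b{\left(t,s \right)} = s t$
$n{\left(k \right)} = \sqrt{k + k^{2}}$ ($n{\left(k \right)} = \sqrt{k + k k} = \sqrt{k + k^{2}}$)
$Z{\left(m \right)} = -1 + \frac{\left(-5 + m\right)^{2}}{3}$ ($Z{\left(m \right)} = -1 + \frac{\left(m - 5\right)^{2}}{3} = -1 + \frac{\left(-5 + m\right)^{2}}{3}$)
$Z{\left(179 \right)} + L{\left(n{\left(a{\left(5 \right)} \right)},-447 \right)} = \left(-1 + \frac{\left(-5 + 179\right)^{2}}{3}\right) + \sqrt{0 \left(1 + 0\right)} \left(-447\right) = \left(-1 + \frac{174^{2}}{3}\right) + \sqrt{0 \cdot 1} \left(-447\right) = \left(-1 + \frac{1}{3} \cdot 30276\right) + \sqrt{0} \left(-447\right) = \left(-1 + 10092\right) + 0 \left(-447\right) = 10091 + 0 = 10091$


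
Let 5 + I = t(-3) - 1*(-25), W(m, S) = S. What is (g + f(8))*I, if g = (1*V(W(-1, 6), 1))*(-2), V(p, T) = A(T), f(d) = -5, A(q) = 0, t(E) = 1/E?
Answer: -295/3 ≈ -98.333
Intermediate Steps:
V(p, T) = 0
g = 0 (g = (1*0)*(-2) = 0*(-2) = 0)
I = 59/3 (I = -5 + (1/(-3) - 1*(-25)) = -5 + (-⅓ + 25) = -5 + 74/3 = 59/3 ≈ 19.667)
(g + f(8))*I = (0 - 5)*(59/3) = -5*59/3 = -295/3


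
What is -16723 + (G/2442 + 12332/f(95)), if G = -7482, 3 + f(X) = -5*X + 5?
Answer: -26652648/1591 ≈ -16752.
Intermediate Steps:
f(X) = 2 - 5*X (f(X) = -3 + (-5*X + 5) = -3 + (5 - 5*X) = 2 - 5*X)
-16723 + (G/2442 + 12332/f(95)) = -16723 + (-7482/2442 + 12332/(2 - 5*95)) = -16723 + (-7482*1/2442 + 12332/(2 - 475)) = -16723 + (-1247/407 + 12332/(-473)) = -16723 + (-1247/407 + 12332*(-1/473)) = -16723 + (-1247/407 - 12332/473) = -16723 - 46355/1591 = -26652648/1591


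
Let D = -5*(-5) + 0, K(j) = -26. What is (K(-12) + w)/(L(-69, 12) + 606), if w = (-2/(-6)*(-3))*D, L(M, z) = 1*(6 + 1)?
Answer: -51/613 ≈ -0.083197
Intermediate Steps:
D = 25 (D = 25 + 0 = 25)
L(M, z) = 7 (L(M, z) = 1*7 = 7)
w = -25 (w = (-2/(-6)*(-3))*25 = (-2*(-⅙)*(-3))*25 = ((⅓)*(-3))*25 = -1*25 = -25)
(K(-12) + w)/(L(-69, 12) + 606) = (-26 - 25)/(7 + 606) = -51/613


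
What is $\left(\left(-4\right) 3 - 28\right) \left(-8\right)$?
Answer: $320$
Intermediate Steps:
$\left(\left(-4\right) 3 - 28\right) \left(-8\right) = \left(-12 - 28\right) \left(-8\right) = \left(-40\right) \left(-8\right) = 320$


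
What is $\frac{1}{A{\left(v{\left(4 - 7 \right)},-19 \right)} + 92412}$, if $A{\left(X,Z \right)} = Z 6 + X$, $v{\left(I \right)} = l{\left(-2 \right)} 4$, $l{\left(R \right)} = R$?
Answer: $\frac{1}{92290} \approx 1.0835 \cdot 10^{-5}$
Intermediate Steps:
$v{\left(I \right)} = -8$ ($v{\left(I \right)} = \left(-2\right) 4 = -8$)
$A{\left(X,Z \right)} = X + 6 Z$ ($A{\left(X,Z \right)} = 6 Z + X = X + 6 Z$)
$\frac{1}{A{\left(v{\left(4 - 7 \right)},-19 \right)} + 92412} = \frac{1}{\left(-8 + 6 \left(-19\right)\right) + 92412} = \frac{1}{\left(-8 - 114\right) + 92412} = \frac{1}{-122 + 92412} = \frac{1}{92290}$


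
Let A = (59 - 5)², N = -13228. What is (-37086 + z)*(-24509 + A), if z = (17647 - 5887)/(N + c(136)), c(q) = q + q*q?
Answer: 154544944554/193 ≈ 8.0075e+8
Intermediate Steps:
c(q) = q + q²
A = 2916 (A = 54² = 2916)
z = 420/193 (z = (17647 - 5887)/(-13228 + 136*(1 + 136)) = 11760/(-13228 + 136*137) = 11760/(-13228 + 18632) = 11760/5404 = 11760*(1/5404) = 420/193 ≈ 2.1762)
(-37086 + z)*(-24509 + A) = (-37086 + 420/193)*(-24509 + 2916) = -7157178/193*(-21593) = 154544944554/193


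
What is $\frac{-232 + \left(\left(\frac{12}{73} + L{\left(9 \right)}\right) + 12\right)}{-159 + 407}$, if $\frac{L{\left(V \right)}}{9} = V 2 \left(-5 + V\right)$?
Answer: $\frac{3907}{2263} \approx 1.7265$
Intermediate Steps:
$L{\left(V \right)} = 18 V \left(-5 + V\right)$ ($L{\left(V \right)} = 9 V 2 \left(-5 + V\right) = 9 \cdot 2 V \left(-5 + V\right) = 18 V \left(-5 + V\right)$)
$\frac{-232 + \left(\left(\frac{12}{73} + L{\left(9 \right)}\right) + 12\right)}{-159 + 407} = \frac{-232 + \left(\left(\frac{12}{73} + 18 \cdot 9 \left(-5 + 9\right)\right) + 12\right)}{-159 + 407} = \frac{-232 + \left(\left(12 \cdot \frac{1}{73} + 18 \cdot 9 \cdot 4\right) + 12\right)}{248} = \left(-232 + \left(\left(\frac{12}{73} + 648\right) + 12\right)\right) \frac{1}{248} = \left(-232 + \left(\frac{47316}{73} + 12\right)\right) \frac{1}{248} = \left(-232 + \frac{48192}{73}\right) \frac{1}{248} = \frac{31256}{73} \cdot \frac{1}{248} = \frac{3907}{2263}$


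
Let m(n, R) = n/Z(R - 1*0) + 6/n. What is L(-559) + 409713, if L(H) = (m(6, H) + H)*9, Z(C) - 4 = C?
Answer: 74867817/185 ≈ 4.0469e+5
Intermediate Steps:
Z(C) = 4 + C
m(n, R) = 6/n + n/(4 + R) (m(n, R) = n/(4 + (R - 1*0)) + 6/n = n/(4 + (R + 0)) + 6/n = n/(4 + R) + 6/n = 6/n + n/(4 + R))
L(H) = 9 + 9*H + 54/(4 + H) (L(H) = ((6/6 + 6/(4 + H)) + H)*9 = ((6*(⅙) + 6/(4 + H)) + H)*9 = ((1 + 6/(4 + H)) + H)*9 = (1 + H + 6/(4 + H))*9 = 9 + 9*H + 54/(4 + H))
L(-559) + 409713 = 9*(10 + (-559)² + 5*(-559))/(4 - 559) + 409713 = 9*(10 + 312481 - 2795)/(-555) + 409713 = 9*(-1/555)*309696 + 409713 = -929088/185 + 409713 = 74867817/185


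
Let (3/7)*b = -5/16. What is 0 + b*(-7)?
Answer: 245/48 ≈ 5.1042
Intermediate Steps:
b = -35/48 (b = 7*(-5/16)/3 = 7*(-5*1/16)/3 = (7/3)*(-5/16) = -35/48 ≈ -0.72917)
0 + b*(-7) = 0 - 35/48*(-7) = 0 + 245/48 = 245/48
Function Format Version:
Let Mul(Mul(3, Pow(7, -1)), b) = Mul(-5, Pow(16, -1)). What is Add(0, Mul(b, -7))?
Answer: Rational(245, 48) ≈ 5.1042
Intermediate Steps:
b = Rational(-35, 48) (b = Mul(Rational(7, 3), Mul(-5, Pow(16, -1))) = Mul(Rational(7, 3), Mul(-5, Rational(1, 16))) = Mul(Rational(7, 3), Rational(-5, 16)) = Rational(-35, 48) ≈ -0.72917)
Add(0, Mul(b, -7)) = Add(0, Mul(Rational(-35, 48), -7)) = Add(0, Rational(245, 48)) = Rational(245, 48)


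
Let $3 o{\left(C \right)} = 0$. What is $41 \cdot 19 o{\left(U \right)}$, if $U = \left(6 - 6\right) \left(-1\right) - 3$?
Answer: $0$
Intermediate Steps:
$U = -3$ ($U = \left(6 - 6\right) \left(-1\right) - 3 = 0 \left(-1\right) - 3 = 0 - 3 = -3$)
$o{\left(C \right)} = 0$ ($o{\left(C \right)} = \frac{1}{3} \cdot 0 = 0$)
$41 \cdot 19 o{\left(U \right)} = 41 \cdot 19 \cdot 0 = 779 \cdot 0 = 0$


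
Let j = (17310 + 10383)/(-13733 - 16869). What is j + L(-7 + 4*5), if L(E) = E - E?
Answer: -27693/30602 ≈ -0.90494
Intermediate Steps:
j = -27693/30602 (j = 27693/(-30602) = 27693*(-1/30602) = -27693/30602 ≈ -0.90494)
L(E) = 0
j + L(-7 + 4*5) = -27693/30602 + 0 = -27693/30602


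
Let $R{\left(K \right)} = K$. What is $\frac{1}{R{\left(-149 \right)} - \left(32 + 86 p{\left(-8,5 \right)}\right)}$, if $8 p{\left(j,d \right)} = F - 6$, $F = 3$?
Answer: $- \frac{4}{595} \approx -0.0067227$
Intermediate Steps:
$p{\left(j,d \right)} = - \frac{3}{8}$ ($p{\left(j,d \right)} = \frac{3 - 6}{8} = \frac{1}{8} \left(-3\right) = - \frac{3}{8}$)
$\frac{1}{R{\left(-149 \right)} - \left(32 + 86 p{\left(-8,5 \right)}\right)} = \frac{1}{-149 - - \frac{1}{4}} = \frac{1}{-149 + \left(\frac{129}{4} - 32\right)} = \frac{1}{-149 + \frac{1}{4}} = \frac{1}{- \frac{595}{4}} = - \frac{4}{595}$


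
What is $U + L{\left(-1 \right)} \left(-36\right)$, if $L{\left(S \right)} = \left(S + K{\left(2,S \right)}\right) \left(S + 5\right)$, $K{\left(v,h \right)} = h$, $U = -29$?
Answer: $259$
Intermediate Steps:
$L{\left(S \right)} = 2 S \left(5 + S\right)$ ($L{\left(S \right)} = \left(S + S\right) \left(S + 5\right) = 2 S \left(5 + S\right)$)
$U + L{\left(-1 \right)} \left(-36\right) = -29 + 2 \left(-1\right) \left(5 - 1\right) \left(-36\right) = -29 + 2 \left(-1\right) 4 \left(-36\right) = -29 - -288 = -29 + 288 = 259$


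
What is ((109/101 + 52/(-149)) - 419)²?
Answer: 39621258989764/226472401 ≈ 1.7495e+5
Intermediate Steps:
((109/101 + 52/(-149)) - 419)² = ((109*(1/101) + 52*(-1/149)) - 419)² = ((109/101 - 52/149) - 419)² = (10989/15049 - 419)² = (-6294542/15049)² = 39621258989764/226472401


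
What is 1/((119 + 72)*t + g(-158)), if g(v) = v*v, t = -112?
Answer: 1/3572 ≈ 0.00027996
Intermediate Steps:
g(v) = v²
1/((119 + 72)*t + g(-158)) = 1/((119 + 72)*(-112) + (-158)²) = 1/(191*(-112) + 24964) = 1/(-21392 + 24964) = 1/3572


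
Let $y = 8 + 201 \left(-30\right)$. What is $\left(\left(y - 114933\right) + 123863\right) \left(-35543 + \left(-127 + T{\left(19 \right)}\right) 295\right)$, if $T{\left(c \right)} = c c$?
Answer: $97380196$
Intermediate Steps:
$T{\left(c \right)} = c^{2}$
$y = -6022$ ($y = 8 - 6030 = -6022$)
$\left(\left(y - 114933\right) + 123863\right) \left(-35543 + \left(-127 + T{\left(19 \right)}\right) 295\right) = \left(\left(-6022 - 114933\right) + 123863\right) \left(-35543 + \left(-127 + 19^{2}\right) 295\right) = \left(\left(-6022 - 114933\right) + 123863\right) \left(-35543 + \left(-127 + 361\right) 295\right) = \left(-120955 + 123863\right) \left(-35543 + 234 \cdot 295\right) = 2908 \left(-35543 + 69030\right) = 2908 \cdot 33487 = 97380196$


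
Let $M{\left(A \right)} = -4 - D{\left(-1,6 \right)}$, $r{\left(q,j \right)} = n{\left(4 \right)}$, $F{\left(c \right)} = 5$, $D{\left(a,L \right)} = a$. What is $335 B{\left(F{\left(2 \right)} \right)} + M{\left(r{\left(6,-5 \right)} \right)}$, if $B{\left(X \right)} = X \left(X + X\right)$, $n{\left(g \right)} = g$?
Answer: $16747$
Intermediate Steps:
$r{\left(q,j \right)} = 4$
$B{\left(X \right)} = 2 X^{2}$ ($B{\left(X \right)} = X 2 X = 2 X^{2}$)
$M{\left(A \right)} = -3$ ($M{\left(A \right)} = -4 - -1 = -4 + 1 = -3$)
$335 B{\left(F{\left(2 \right)} \right)} + M{\left(r{\left(6,-5 \right)} \right)} = 335 \cdot 2 \cdot 5^{2} - 3 = 335 \cdot 2 \cdot 25 - 3 = 335 \cdot 50 - 3 = 16750 - 3 = 16747$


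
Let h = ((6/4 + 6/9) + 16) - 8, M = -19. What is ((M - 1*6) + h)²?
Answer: 7921/36 ≈ 220.03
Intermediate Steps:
h = 61/6 (h = ((6*(¼) + 6*(⅑)) + 16) - 8 = ((3/2 + ⅔) + 16) - 8 = (13/6 + 16) - 8 = 109/6 - 8 = 61/6 ≈ 10.167)
((M - 1*6) + h)² = ((-19 - 1*6) + 61/6)² = ((-19 - 6) + 61/6)² = (-25 + 61/6)² = (-89/6)² = 7921/36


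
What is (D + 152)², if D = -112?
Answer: 1600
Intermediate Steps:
(D + 152)² = (-112 + 152)² = 40² = 1600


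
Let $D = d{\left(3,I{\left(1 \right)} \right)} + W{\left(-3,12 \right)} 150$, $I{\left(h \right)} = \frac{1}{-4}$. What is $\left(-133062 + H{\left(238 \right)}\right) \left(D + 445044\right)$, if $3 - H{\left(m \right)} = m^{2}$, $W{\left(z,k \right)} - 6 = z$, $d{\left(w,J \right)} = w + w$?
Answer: $-84512686500$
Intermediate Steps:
$I{\left(h \right)} = - \frac{1}{4}$
$d{\left(w,J \right)} = 2 w$
$W{\left(z,k \right)} = 6 + z$
$D = 456$ ($D = 2 \cdot 3 + \left(6 - 3\right) 150 = 6 + 3 \cdot 150 = 6 + 450 = 456$)
$H{\left(m \right)} = 3 - m^{2}$
$\left(-133062 + H{\left(238 \right)}\right) \left(D + 445044\right) = \left(-133062 + \left(3 - 238^{2}\right)\right) \left(456 + 445044\right) = \left(-133062 + \left(3 - 56644\right)\right) 445500 = \left(-133062 - 56641\right) 445500 = \left(-189703\right) 445500 = -84512686500$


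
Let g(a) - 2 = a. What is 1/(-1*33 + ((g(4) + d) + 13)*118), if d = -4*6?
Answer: -1/623 ≈ -0.0016051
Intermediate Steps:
d = -24
g(a) = 2 + a
1/(-1*33 + ((g(4) + d) + 13)*118) = 1/(-1*33 + (((2 + 4) - 24) + 13)*118) = 1/(-33 + ((6 - 24) + 13)*118) = 1/(-33 + (-18 + 13)*118) = 1/(-33 - 5*118) = 1/(-33 - 590) = 1/(-623) = -1/623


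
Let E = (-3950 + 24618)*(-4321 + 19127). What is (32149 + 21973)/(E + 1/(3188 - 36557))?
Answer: 1805997018/10211261304551 ≈ 0.00017686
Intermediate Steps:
E = 306010408 (E = 20668*14806 = 306010408)
(32149 + 21973)/(E + 1/(3188 - 36557)) = (32149 + 21973)/(306010408 + 1/(3188 - 36557)) = 54122/(306010408 + 1/(-33369)) = 54122/(306010408 - 1/33369) = 54122/(10211261304551/33369) = 54122*(33369/10211261304551) = 1805997018/10211261304551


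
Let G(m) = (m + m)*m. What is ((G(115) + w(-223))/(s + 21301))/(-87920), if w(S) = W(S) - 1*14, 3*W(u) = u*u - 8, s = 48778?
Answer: -129029/18484037040 ≈ -6.9806e-6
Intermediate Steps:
G(m) = 2*m**2 (G(m) = (2*m)*m = 2*m**2)
W(u) = -8/3 + u**2/3 (W(u) = (u*u - 8)/3 = (u**2 - 8)/3 = (-8 + u**2)/3 = -8/3 + u**2/3)
w(S) = -50/3 + S**2/3 (w(S) = (-8/3 + S**2/3) - 1*14 = (-8/3 + S**2/3) - 14 = -50/3 + S**2/3)
((G(115) + w(-223))/(s + 21301))/(-87920) = ((2*115**2 + (-50/3 + (1/3)*(-223)**2))/(48778 + 21301))/(-87920) = ((2*13225 + (-50/3 + (1/3)*49729))/70079)*(-1/87920) = ((26450 + (-50/3 + 49729/3))*(1/70079))*(-1/87920) = ((26450 + 49679/3)*(1/70079))*(-1/87920) = ((129029/3)*(1/70079))*(-1/87920) = (129029/210237)*(-1/87920) = -129029/18484037040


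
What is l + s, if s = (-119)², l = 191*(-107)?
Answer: -6276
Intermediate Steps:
l = -20437
s = 14161
l + s = -20437 + 14161 = -6276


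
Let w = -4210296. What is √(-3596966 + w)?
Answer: I*√7807262 ≈ 2794.1*I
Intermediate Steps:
√(-3596966 + w) = √(-3596966 - 4210296) = √(-7807262) = I*√7807262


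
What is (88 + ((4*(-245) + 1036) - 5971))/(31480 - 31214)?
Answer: -5827/266 ≈ -21.906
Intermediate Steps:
(88 + ((4*(-245) + 1036) - 5971))/(31480 - 31214) = (88 + ((-980 + 1036) - 5971))/266 = (88 + (56 - 5971))*(1/266) = (88 - 5915)*(1/266) = -5827*1/266 = -5827/266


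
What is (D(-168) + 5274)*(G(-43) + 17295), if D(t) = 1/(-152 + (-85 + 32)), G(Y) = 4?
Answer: 18703142531/205 ≈ 9.1235e+7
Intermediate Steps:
D(t) = -1/205 (D(t) = 1/(-152 - 53) = 1/(-205) = -1/205)
(D(-168) + 5274)*(G(-43) + 17295) = (-1/205 + 5274)*(4 + 17295) = (1081169/205)*17299 = 18703142531/205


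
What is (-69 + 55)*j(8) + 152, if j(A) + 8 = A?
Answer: 152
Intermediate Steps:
j(A) = -8 + A
(-69 + 55)*j(8) + 152 = (-69 + 55)*(-8 + 8) + 152 = -14*0 + 152 = 0 + 152 = 152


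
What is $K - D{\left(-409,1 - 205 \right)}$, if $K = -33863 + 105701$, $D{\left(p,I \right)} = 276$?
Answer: $71562$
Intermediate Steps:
$K = 71838$
$K - D{\left(-409,1 - 205 \right)} = 71838 - 276 = 71562$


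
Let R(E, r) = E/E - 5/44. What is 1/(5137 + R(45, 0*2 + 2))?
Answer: 44/226067 ≈ 0.00019463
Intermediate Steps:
R(E, r) = 39/44 (R(E, r) = 1 - 5*1/44 = 1 - 5/44 = 39/44)
1/(5137 + R(45, 0*2 + 2)) = 1/(5137 + 39/44) = 1/(226067/44) = 44/226067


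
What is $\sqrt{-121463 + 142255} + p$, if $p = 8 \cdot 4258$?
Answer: $34064 + 2 \sqrt{5198} \approx 34208.0$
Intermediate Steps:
$p = 34064$
$\sqrt{-121463 + 142255} + p = \sqrt{-121463 + 142255} + 34064 = \sqrt{20792} + 34064 = 2 \sqrt{5198} + 34064 = 34064 + 2 \sqrt{5198}$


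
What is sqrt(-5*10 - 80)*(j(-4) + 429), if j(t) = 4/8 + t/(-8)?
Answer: 430*I*sqrt(130) ≈ 4902.8*I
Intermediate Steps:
j(t) = 1/2 - t/8 (j(t) = 4*(1/8) + t*(-1/8) = 1/2 - t/8)
sqrt(-5*10 - 80)*(j(-4) + 429) = sqrt(-5*10 - 80)*((1/2 - 1/8*(-4)) + 429) = sqrt(-50 - 80)*((1/2 + 1/2) + 429) = sqrt(-130)*(1 + 429) = (I*sqrt(130))*430 = 430*I*sqrt(130)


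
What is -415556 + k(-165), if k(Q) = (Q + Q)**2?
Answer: -306656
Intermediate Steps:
k(Q) = 4*Q**2 (k(Q) = (2*Q)**2 = 4*Q**2)
-415556 + k(-165) = -415556 + 4*(-165)**2 = -415556 + 4*27225 = -415556 + 108900 = -306656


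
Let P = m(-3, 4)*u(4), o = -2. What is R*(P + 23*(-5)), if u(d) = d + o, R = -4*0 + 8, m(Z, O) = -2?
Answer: -952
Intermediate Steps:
R = 8 (R = 0 + 8 = 8)
u(d) = -2 + d (u(d) = d - 2 = -2 + d)
P = -4 (P = -2*(-2 + 4) = -2*2 = -4)
R*(P + 23*(-5)) = 8*(-4 + 23*(-5)) = 8*(-4 - 115) = 8*(-119) = -952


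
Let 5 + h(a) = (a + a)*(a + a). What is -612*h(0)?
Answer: 3060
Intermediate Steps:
h(a) = -5 + 4*a**2 (h(a) = -5 + (a + a)*(a + a) = -5 + (2*a)*(2*a) = -5 + 4*a**2)
-612*h(0) = -612*(-5 + 4*0**2) = -612*(-5 + 4*0) = -612*(-5 + 0) = -612*(-5) = 3060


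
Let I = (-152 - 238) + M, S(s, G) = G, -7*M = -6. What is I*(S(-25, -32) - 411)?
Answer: 1206732/7 ≈ 1.7239e+5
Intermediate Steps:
M = 6/7 (M = -1/7*(-6) = 6/7 ≈ 0.85714)
I = -2724/7 (I = (-152 - 238) + 6/7 = -390 + 6/7 = -2724/7 ≈ -389.14)
I*(S(-25, -32) - 411) = -2724*(-32 - 411)/7 = -2724/7*(-443) = 1206732/7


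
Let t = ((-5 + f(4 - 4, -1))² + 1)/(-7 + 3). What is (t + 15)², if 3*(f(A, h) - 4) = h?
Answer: 265225/1296 ≈ 204.65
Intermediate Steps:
f(A, h) = 4 + h/3
t = -25/36 (t = ((-5 + (4 + (⅓)*(-1)))² + 1)/(-7 + 3) = ((-5 + (4 - ⅓))² + 1)/(-4) = ((-5 + 11/3)² + 1)*(-¼) = ((-4/3)² + 1)*(-¼) = (16/9 + 1)*(-¼) = (25/9)*(-¼) = -25/36 ≈ -0.69444)
(t + 15)² = (-25/36 + 15)² = (515/36)² = 265225/1296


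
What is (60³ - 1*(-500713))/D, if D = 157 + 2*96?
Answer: 716713/349 ≈ 2053.6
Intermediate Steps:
D = 349 (D = 157 + 192 = 349)
(60³ - 1*(-500713))/D = (60³ - 1*(-500713))/349 = (216000 + 500713)*(1/349) = 716713*(1/349) = 716713/349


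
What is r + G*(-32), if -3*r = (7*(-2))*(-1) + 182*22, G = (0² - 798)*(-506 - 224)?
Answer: -55927858/3 ≈ -1.8643e+7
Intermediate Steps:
G = 582540 (G = (0 - 798)*(-730) = -798*(-730) = 582540)
r = -4018/3 (r = -((7*(-2))*(-1) + 182*22)/3 = -(-14*(-1) + 4004)/3 = -(14 + 4004)/3 = -⅓*4018 = -4018/3 ≈ -1339.3)
r + G*(-32) = -4018/3 + 582540*(-32) = -4018/3 - 18641280 = -55927858/3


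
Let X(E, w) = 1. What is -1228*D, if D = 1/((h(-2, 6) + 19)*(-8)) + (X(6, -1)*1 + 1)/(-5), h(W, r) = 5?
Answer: 119423/240 ≈ 497.60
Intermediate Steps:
D = -389/960 (D = 1/((5 + 19)*(-8)) + (1*1 + 1)/(-5) = -⅛/24 + (1 + 1)*(-⅕) = (1/24)*(-⅛) + 2*(-⅕) = -1/192 - ⅖ = -389/960 ≈ -0.40521)
-1228*D = -1228*(-389/960) = 119423/240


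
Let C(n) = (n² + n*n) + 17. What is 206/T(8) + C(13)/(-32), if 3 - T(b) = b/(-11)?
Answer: 57957/1312 ≈ 44.175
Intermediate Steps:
T(b) = 3 + b/11 (T(b) = 3 - b/(-11) = 3 - b*(-1)/11 = 3 - (-1)*b/11 = 3 + b/11)
C(n) = 17 + 2*n² (C(n) = (n² + n²) + 17 = 2*n² + 17 = 17 + 2*n²)
206/T(8) + C(13)/(-32) = 206/(3 + (1/11)*8) + (17 + 2*13²)/(-32) = 206/(3 + 8/11) + (17 + 2*169)*(-1/32) = 206/(41/11) + (17 + 338)*(-1/32) = 206*(11/41) + 355*(-1/32) = 2266/41 - 355/32 = 57957/1312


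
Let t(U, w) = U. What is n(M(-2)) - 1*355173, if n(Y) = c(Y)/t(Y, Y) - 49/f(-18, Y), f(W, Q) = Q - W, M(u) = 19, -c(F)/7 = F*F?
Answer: -13146371/37 ≈ -3.5531e+5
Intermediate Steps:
c(F) = -7*F² (c(F) = -7*F*F = -7*F²)
n(Y) = -49/(18 + Y) - 7*Y (n(Y) = (-7*Y²)/Y - 49/(Y - 1*(-18)) = -7*Y - 49/(Y + 18) = -7*Y - 49/(18 + Y) = -49/(18 + Y) - 7*Y)
n(M(-2)) - 1*355173 = 7*(-7 - 1*19*(18 + 19))/(18 + 19) - 1*355173 = 7*(-7 - 1*19*37)/37 - 355173 = 7*(1/37)*(-7 - 703) - 355173 = 7*(1/37)*(-710) - 355173 = -4970/37 - 355173 = -13146371/37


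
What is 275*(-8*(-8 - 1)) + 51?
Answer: 19851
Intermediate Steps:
275*(-8*(-8 - 1)) + 51 = 275*(-8*(-9)) + 51 = 275*72 + 51 = 19800 + 51 = 19851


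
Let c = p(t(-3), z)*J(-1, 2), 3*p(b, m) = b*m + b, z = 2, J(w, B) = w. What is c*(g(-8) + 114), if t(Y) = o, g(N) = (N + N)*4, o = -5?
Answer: 250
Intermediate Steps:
g(N) = 8*N (g(N) = (2*N)*4 = 8*N)
t(Y) = -5
p(b, m) = b/3 + b*m/3 (p(b, m) = (b*m + b)/3 = (b + b*m)/3 = b/3 + b*m/3)
c = 5 (c = ((1/3)*(-5)*(1 + 2))*(-1) = ((1/3)*(-5)*3)*(-1) = -5*(-1) = 5)
c*(g(-8) + 114) = 5*(8*(-8) + 114) = 5*(-64 + 114) = 5*50 = 250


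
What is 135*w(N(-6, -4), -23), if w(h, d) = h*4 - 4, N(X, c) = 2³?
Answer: 3780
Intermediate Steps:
N(X, c) = 8
w(h, d) = -4 + 4*h (w(h, d) = 4*h - 4 = -4 + 4*h)
135*w(N(-6, -4), -23) = 135*(-4 + 4*8) = 135*(-4 + 32) = 135*28 = 3780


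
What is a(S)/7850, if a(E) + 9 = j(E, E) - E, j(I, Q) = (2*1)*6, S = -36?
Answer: 39/7850 ≈ 0.0049682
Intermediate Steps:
j(I, Q) = 12 (j(I, Q) = 2*6 = 12)
a(E) = 3 - E (a(E) = -9 + (12 - E) = 3 - E)
a(S)/7850 = (3 - 1*(-36))/7850 = (3 + 36)*(1/7850) = 39*(1/7850) = 39/7850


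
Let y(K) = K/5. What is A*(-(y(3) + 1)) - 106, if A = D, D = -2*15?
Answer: -58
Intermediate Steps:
y(K) = K/5 (y(K) = K*(⅕) = K/5)
D = -30
A = -30
A*(-(y(3) + 1)) - 106 = -(-30)*((⅕)*3 + 1) - 106 = -(-30)*(⅗ + 1) - 106 = -(-30)*8/5 - 106 = -30*(-8/5) - 106 = 48 - 106 = -58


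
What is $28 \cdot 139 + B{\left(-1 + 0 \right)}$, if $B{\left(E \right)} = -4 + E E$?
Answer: $3889$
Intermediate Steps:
$B{\left(E \right)} = -4 + E^{2}$
$28 \cdot 139 + B{\left(-1 + 0 \right)} = 28 \cdot 139 - \left(4 - \left(-1 + 0\right)^{2}\right) = 3892 - \left(4 - \left(-1\right)^{2}\right) = 3892 + \left(-4 + 1\right) = 3892 - 3 = 3889$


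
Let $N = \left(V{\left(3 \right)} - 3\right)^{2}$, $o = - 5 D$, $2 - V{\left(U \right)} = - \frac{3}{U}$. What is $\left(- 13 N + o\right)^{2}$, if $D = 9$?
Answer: $2025$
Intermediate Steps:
$V{\left(U \right)} = 2 + \frac{3}{U}$ ($V{\left(U \right)} = 2 - - \frac{3}{U} = 2 + \frac{3}{U}$)
$o = -45$ ($o = \left(-5\right) 9 = -45$)
$N = 0$ ($N = \left(\left(2 + \frac{3}{3}\right) - 3\right)^{2} = \left(\left(2 + 3 \cdot \frac{1}{3}\right) - 3\right)^{2} = \left(\left(2 + 1\right) - 3\right)^{2} = \left(3 - 3\right)^{2} = 0^{2} = 0$)
$\left(- 13 N + o\right)^{2} = \left(\left(-13\right) 0 - 45\right)^{2} = \left(0 - 45\right)^{2} = \left(-45\right)^{2} = 2025$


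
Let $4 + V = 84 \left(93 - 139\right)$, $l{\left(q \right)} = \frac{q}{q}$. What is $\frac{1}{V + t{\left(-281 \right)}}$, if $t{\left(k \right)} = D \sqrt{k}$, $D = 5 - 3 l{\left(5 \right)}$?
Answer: $- \frac{967}{3740637} - \frac{i \sqrt{281}}{7481274} \approx -0.00025851 - 2.2407 \cdot 10^{-6} i$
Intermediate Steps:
$l{\left(q \right)} = 1$
$V = -3868$ ($V = -4 + 84 \left(93 - 139\right) = -4 + 84 \left(-46\right) = -4 - 3864 = -3868$)
$D = 2$ ($D = 5 - 3 = 2$)
$t{\left(k \right)} = 2 \sqrt{k}$
$\frac{1}{V + t{\left(-281 \right)}} = \frac{1}{-3868 + 2 \sqrt{-281}} = \frac{1}{-3868 + 2 i \sqrt{281}}$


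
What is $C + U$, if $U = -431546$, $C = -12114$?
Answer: $-443660$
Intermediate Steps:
$C + U = -12114 - 431546 = -443660$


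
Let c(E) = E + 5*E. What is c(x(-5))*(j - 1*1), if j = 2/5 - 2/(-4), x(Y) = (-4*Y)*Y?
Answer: 60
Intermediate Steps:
x(Y) = -4*Y²
j = 9/10 (j = 2*(⅕) - 2*(-¼) = ⅖ + ½ = 9/10 ≈ 0.90000)
c(E) = 6*E
c(x(-5))*(j - 1*1) = (6*(-4*(-5)²))*(9/10 - 1*1) = (6*(-4*25))*(9/10 - 1) = (6*(-100))*(-⅒) = -600*(-⅒) = 60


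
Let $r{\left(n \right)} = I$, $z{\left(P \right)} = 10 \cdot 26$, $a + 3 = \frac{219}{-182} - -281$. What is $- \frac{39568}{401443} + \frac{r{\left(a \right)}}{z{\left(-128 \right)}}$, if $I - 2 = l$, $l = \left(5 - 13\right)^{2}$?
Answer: $\frac{8103779}{52187590} \approx 0.15528$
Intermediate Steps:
$a = \frac{50377}{182}$ ($a = -3 + \left(\frac{219}{-182} - -281\right) = -3 + \left(219 \left(- \frac{1}{182}\right) + 281\right) = -3 + \left(- \frac{219}{182} + 281\right) = -3 + \frac{50923}{182} = \frac{50377}{182} \approx 276.8$)
$z{\left(P \right)} = 260$
$l = 64$ ($l = \left(-8\right)^{2} = 64$)
$I = 66$ ($I = 2 + 64 = 66$)
$r{\left(n \right)} = 66$
$- \frac{39568}{401443} + \frac{r{\left(a \right)}}{z{\left(-128 \right)}} = - \frac{39568}{401443} + \frac{66}{260} = \left(-39568\right) \frac{1}{401443} + 66 \cdot \frac{1}{260} = - \frac{39568}{401443} + \frac{33}{130} = \frac{8103779}{52187590}$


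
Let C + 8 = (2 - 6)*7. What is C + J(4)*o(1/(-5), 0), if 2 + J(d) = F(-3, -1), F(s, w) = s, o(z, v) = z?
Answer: -35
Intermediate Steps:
C = -36 (C = -8 + (2 - 6)*7 = -8 - 4*7 = -8 - 28 = -36)
J(d) = -5 (J(d) = -2 - 3 = -5)
C + J(4)*o(1/(-5), 0) = -36 - 5/(-5) = -36 - 5*(-1/5) = -36 + 1 = -35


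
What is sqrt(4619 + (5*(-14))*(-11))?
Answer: sqrt(5389) ≈ 73.410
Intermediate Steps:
sqrt(4619 + (5*(-14))*(-11)) = sqrt(4619 - 70*(-11)) = sqrt(4619 + 770) = sqrt(5389)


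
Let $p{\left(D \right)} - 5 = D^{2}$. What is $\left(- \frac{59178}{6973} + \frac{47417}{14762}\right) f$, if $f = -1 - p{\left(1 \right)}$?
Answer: $\frac{3800628265}{102935426} \approx 36.922$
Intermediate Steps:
$p{\left(D \right)} = 5 + D^{2}$
$f = -7$ ($f = -1 - \left(5 + 1^{2}\right) = -1 - \left(5 + 1\right) = -1 - 6 = -7$)
$\left(- \frac{59178}{6973} + \frac{47417}{14762}\right) f = \left(- \frac{59178}{6973} + \frac{47417}{14762}\right) \left(-7\right) = \left(- \frac{542946895}{102935426}\right) \left(-7\right) = \frac{3800628265}{102935426}$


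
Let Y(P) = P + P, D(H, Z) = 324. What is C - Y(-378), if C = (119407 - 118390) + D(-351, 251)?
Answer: 2097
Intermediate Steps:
C = 1341 (C = (119407 - 118390) + 324 = 1017 + 324 = 1341)
Y(P) = 2*P
C - Y(-378) = 1341 - 2*(-378) = 1341 - 1*(-756) = 1341 + 756 = 2097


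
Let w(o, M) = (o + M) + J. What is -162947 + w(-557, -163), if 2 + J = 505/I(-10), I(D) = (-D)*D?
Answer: -3273481/20 ≈ -1.6367e+5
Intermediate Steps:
I(D) = -D**2
J = -141/20 (J = -2 + 505/((-1*(-10)**2)) = -2 + 505/((-1*100)) = -2 + 505/(-100) = -2 + 505*(-1/100) = -2 - 101/20 = -141/20 ≈ -7.0500)
w(o, M) = -141/20 + M + o (w(o, M) = (o + M) - 141/20 = (M + o) - 141/20 = -141/20 + M + o)
-162947 + w(-557, -163) = -162947 + (-141/20 - 163 - 557) = -162947 - 14541/20 = -3273481/20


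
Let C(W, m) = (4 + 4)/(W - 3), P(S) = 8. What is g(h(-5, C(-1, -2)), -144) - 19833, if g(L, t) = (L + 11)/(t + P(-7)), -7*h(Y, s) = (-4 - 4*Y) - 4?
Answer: -18881081/952 ≈ -19833.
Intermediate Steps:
C(W, m) = 8/(-3 + W)
h(Y, s) = 8/7 + 4*Y/7 (h(Y, s) = -((-4 - 4*Y) - 4)/7 = -(-8 - 4*Y)/7 = 8/7 + 4*Y/7)
g(L, t) = (11 + L)/(8 + t) (g(L, t) = (L + 11)/(t + 8) = (11 + L)/(8 + t))
g(h(-5, C(-1, -2)), -144) - 19833 = (11 + (8/7 + (4/7)*(-5)))/(8 - 144) - 19833 = (11 + (8/7 - 20/7))/(-136) - 19833 = -(11 - 12/7)/136 - 19833 = -1/136*65/7 - 19833 = -65/952 - 19833 = -18881081/952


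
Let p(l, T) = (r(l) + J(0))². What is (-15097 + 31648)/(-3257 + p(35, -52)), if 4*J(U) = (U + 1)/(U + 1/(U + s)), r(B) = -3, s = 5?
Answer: -264816/52063 ≈ -5.0865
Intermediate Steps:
J(U) = (1 + U)/(4*(U + 1/(5 + U))) (J(U) = ((U + 1)/(U + 1/(U + 5)))/4 = ((1 + U)/(U + 1/(5 + U)))/4 = (1 + U)/(4*(U + 1/(5 + U))))
p(l, T) = 49/16 (p(l, T) = (-3 + (5 + 0² + 6*0)/(4*(1 + 0² + 5*0)))² = (-3 + (5 + 0 + 0)/(4*(1 + 0 + 0)))² = (-3 + (¼)*5/1)² = (-3 + (¼)*1*5)² = (-3 + 5/4)² = (-7/4)² = 49/16)
(-15097 + 31648)/(-3257 + p(35, -52)) = (-15097 + 31648)/(-3257 + 49/16) = 16551/(-52063/16) = 16551*(-16/52063) = -264816/52063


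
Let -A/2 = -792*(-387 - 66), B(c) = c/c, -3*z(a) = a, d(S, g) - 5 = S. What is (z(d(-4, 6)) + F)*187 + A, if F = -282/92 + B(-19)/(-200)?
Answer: -9911000803/13800 ≈ -7.1819e+5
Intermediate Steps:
d(S, g) = 5 + S
z(a) = -a/3
B(c) = 1
F = -14123/4600 (F = -282/92 + 1/(-200) = -282*1/92 + 1*(-1/200) = -141/46 - 1/200 = -14123/4600 ≈ -3.0702)
A = -717552 (A = -(-1584)*(-387 - 66) = -(-1584)*(-453) = -2*358776 = -717552)
(z(d(-4, 6)) + F)*187 + A = (-(5 - 4)/3 - 14123/4600)*187 - 717552 = (-⅓*1 - 14123/4600)*187 - 717552 = (-⅓ - 14123/4600)*187 - 717552 = -46969/13800*187 - 717552 = -8783203/13800 - 717552 = -9911000803/13800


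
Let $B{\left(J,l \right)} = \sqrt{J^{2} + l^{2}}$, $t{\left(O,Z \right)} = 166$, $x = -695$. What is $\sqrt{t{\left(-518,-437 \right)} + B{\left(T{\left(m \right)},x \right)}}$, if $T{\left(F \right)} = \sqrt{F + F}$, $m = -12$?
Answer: $\sqrt{166 + \sqrt{483001}} \approx 29.342$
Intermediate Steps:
$T{\left(F \right)} = \sqrt{2} \sqrt{F}$ ($T{\left(F \right)} = \sqrt{2 F} = \sqrt{2} \sqrt{F}$)
$\sqrt{t{\left(-518,-437 \right)} + B{\left(T{\left(m \right)},x \right)}} = \sqrt{166 + \sqrt{\left(\sqrt{2} \sqrt{-12}\right)^{2} + \left(-695\right)^{2}}} = \sqrt{166 + \sqrt{\left(\sqrt{2} \cdot 2 i \sqrt{3}\right)^{2} + 483025}} = \sqrt{166 + \sqrt{\left(2 i \sqrt{6}\right)^{2} + 483025}} = \sqrt{166 + \sqrt{-24 + 483025}} = \sqrt{166 + \sqrt{483001}}$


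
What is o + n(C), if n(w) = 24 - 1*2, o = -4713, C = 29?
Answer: -4691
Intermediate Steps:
n(w) = 22 (n(w) = 24 - 2 = 22)
o + n(C) = -4713 + 22 = -4691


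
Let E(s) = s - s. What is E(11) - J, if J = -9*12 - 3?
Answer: 111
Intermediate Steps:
J = -111 (J = -108 - 3 = -111)
E(s) = 0
E(11) - J = 0 - 1*(-111) = 0 + 111 = 111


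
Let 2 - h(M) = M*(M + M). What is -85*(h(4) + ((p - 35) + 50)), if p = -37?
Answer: 4420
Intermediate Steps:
h(M) = 2 - 2*M² (h(M) = 2 - M*(M + M) = 2 - M*2*M = 2 - 2*M²)
-85*(h(4) + ((p - 35) + 50)) = -85*((2 - 2*4²) + ((-37 - 35) + 50)) = -85*((2 - 2*16) + (-72 + 50)) = -85*((2 - 32) - 22) = -85*(-30 - 22) = -85*(-52) = 4420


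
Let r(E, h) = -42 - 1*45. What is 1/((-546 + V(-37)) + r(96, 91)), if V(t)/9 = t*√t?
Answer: I/(3*(-211*I + 111*√37)) ≈ -0.00014055 + 0.00044977*I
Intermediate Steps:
r(E, h) = -87 (r(E, h) = -42 - 45 = -87)
V(t) = 9*t^(3/2) (V(t) = 9*(t*√t) = 9*t^(3/2))
1/((-546 + V(-37)) + r(96, 91)) = 1/((-546 + 9*(-37)^(3/2)) - 87) = 1/((-546 + 9*(-37*I*√37)) - 87) = 1/((-546 - 333*I*√37) - 87) = 1/(-633 - 333*I*√37)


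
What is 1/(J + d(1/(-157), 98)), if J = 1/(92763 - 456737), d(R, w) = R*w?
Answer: -57143918/35669609 ≈ -1.6020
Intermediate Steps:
J = -1/363974 (J = 1/(-363974) = -1/363974 ≈ -2.7474e-6)
1/(J + d(1/(-157), 98)) = 1/(-1/363974 + 98/(-157)) = 1/(-1/363974 - 1/157*98) = 1/(-1/363974 - 98/157) = 1/(-35669609/57143918) = -57143918/35669609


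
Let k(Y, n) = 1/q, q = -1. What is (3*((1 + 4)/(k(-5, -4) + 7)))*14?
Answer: 35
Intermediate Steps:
k(Y, n) = -1 (k(Y, n) = 1/(-1) = -1)
(3*((1 + 4)/(k(-5, -4) + 7)))*14 = (3*((1 + 4)/(-1 + 7)))*14 = (3*(5/6))*14 = (3*(5*(⅙)))*14 = (3*(⅚))*14 = (5/2)*14 = 35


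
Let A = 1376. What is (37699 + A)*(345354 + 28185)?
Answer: 14596036425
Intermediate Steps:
(37699 + A)*(345354 + 28185) = (37699 + 1376)*(345354 + 28185) = 39075*373539 = 14596036425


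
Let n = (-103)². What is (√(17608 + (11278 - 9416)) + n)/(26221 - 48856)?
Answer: -10609/22635 - √19470/22635 ≈ -0.47486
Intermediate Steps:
n = 10609
(√(17608 + (11278 - 9416)) + n)/(26221 - 48856) = (√(17608 + (11278 - 9416)) + 10609)/(26221 - 48856) = (√(17608 + 1862) + 10609)/(-22635) = (√19470 + 10609)*(-1/22635) = (10609 + √19470)*(-1/22635) = -10609/22635 - √19470/22635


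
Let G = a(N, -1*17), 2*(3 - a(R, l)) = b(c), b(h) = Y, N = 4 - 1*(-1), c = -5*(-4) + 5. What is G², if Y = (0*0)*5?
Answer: 9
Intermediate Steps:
c = 25 (c = 20 + 5 = 25)
N = 5 (N = 4 + 1 = 5)
Y = 0 (Y = 0*5 = 0)
b(h) = 0
a(R, l) = 3 (a(R, l) = 3 - ½*0 = 3 + 0 = 3)
G = 3
G² = 3² = 9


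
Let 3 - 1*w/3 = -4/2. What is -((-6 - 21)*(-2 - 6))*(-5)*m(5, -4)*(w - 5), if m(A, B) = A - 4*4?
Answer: -118800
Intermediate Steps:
m(A, B) = -16 + A (m(A, B) = A - 16 = -16 + A)
w = 15 (w = 9 - (-12)/2 = 9 - 3*(-2) = 9 + 6 = 15)
-((-6 - 21)*(-2 - 6))*(-5)*m(5, -4)*(w - 5) = -((-6 - 21)*(-2 - 6))*(-5)*(-16 + 5)*(15 - 5) = --27*(-8)*(-5)*(-11*10) = -216*(-5)*(-110) = -(-1080)*(-110) = -1*118800 = -118800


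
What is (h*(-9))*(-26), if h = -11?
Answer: -2574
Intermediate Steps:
(h*(-9))*(-26) = -11*(-9)*(-26) = 99*(-26) = -2574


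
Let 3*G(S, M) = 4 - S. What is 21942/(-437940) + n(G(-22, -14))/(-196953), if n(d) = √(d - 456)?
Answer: -1219/24330 - I*√4026/590859 ≈ -0.050103 - 0.00010739*I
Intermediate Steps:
G(S, M) = 4/3 - S/3 (G(S, M) = (4 - S)/3 = 4/3 - S/3)
n(d) = √(-456 + d)
21942/(-437940) + n(G(-22, -14))/(-196953) = 21942/(-437940) + √(-456 + (4/3 - ⅓*(-22)))/(-196953) = 21942*(-1/437940) + √(-456 + (4/3 + 22/3))*(-1/196953) = -1219/24330 + √(-456 + 26/3)*(-1/196953) = -1219/24330 + √(-1342/3)*(-1/196953) = -1219/24330 + (I*√4026/3)*(-1/196953) = -1219/24330 - I*√4026/590859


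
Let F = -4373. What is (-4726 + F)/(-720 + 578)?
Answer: 9099/142 ≈ 64.078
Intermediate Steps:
(-4726 + F)/(-720 + 578) = (-4726 - 4373)/(-720 + 578) = -9099/(-142) = -9099*(-1/142) = 9099/142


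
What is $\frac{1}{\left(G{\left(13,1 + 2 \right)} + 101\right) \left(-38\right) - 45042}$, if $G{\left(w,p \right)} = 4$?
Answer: $- \frac{1}{49032} \approx -2.0395 \cdot 10^{-5}$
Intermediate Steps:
$\frac{1}{\left(G{\left(13,1 + 2 \right)} + 101\right) \left(-38\right) - 45042} = \frac{1}{\left(4 + 101\right) \left(-38\right) - 45042} = \frac{1}{105 \left(-38\right) - 45042} = \frac{1}{-3990 - 45042} = \frac{1}{-49032} = - \frac{1}{49032}$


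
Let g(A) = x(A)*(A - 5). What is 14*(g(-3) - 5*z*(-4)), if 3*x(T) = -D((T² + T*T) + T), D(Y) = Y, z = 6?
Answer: 2240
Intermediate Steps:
x(T) = -2*T²/3 - T/3 (x(T) = (-((T² + T*T) + T))/3 = (-((T² + T²) + T))/3 = (-(2*T² + T))/3 = (-(T + 2*T²))/3 = (-T - 2*T²)/3 = -2*T²/3 - T/3)
g(A) = -A*(1 + 2*A)*(-5 + A)/3 (g(A) = (-A*(1 + 2*A)/3)*(A - 5) = (-A*(1 + 2*A)/3)*(-5 + A) = -A*(1 + 2*A)*(-5 + A)/3)
14*(g(-3) - 5*z*(-4)) = 14*(-⅓*(-3)*(1 + 2*(-3))*(-5 - 3) - 5*6*(-4)) = 14*(-⅓*(-3)*(1 - 6)*(-8) - 30*(-4)) = 14*(-⅓*(-3)*(-5)*(-8) + 120) = 14*(40 + 120) = 14*160 = 2240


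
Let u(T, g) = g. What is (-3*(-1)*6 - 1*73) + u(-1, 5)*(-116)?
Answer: -635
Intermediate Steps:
(-3*(-1)*6 - 1*73) + u(-1, 5)*(-116) = (-3*(-1)*6 - 1*73) + 5*(-116) = (3*6 - 73) - 580 = (18 - 73) - 580 = -55 - 580 = -635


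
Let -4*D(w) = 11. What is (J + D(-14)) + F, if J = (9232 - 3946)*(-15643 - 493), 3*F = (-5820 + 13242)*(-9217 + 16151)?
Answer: -272560731/4 ≈ -6.8140e+7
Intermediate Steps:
D(w) = -11/4 (D(w) = -1/4*11 = -11/4)
F = 17154716 (F = ((-5820 + 13242)*(-9217 + 16151))/3 = (7422*6934)/3 = (1/3)*51464148 = 17154716)
J = -85294896 (J = 5286*(-16136) = -85294896)
(J + D(-14)) + F = (-85294896 - 11/4) + 17154716 = -341179595/4 + 17154716 = -272560731/4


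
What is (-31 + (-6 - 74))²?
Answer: 12321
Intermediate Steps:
(-31 + (-6 - 74))² = (-31 - 80)² = (-111)² = 12321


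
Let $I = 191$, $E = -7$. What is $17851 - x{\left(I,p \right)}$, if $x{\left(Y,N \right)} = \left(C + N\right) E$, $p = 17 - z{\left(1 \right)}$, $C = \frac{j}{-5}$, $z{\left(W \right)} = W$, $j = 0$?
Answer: $17963$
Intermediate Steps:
$C = 0$ ($C = \frac{0}{-5} = 0 \left(- \frac{1}{5}\right) = 0$)
$p = 16$ ($p = 17 - 1 = 16$)
$x{\left(Y,N \right)} = - 7 N$ ($x{\left(Y,N \right)} = \left(0 + N\right) \left(-7\right) = N \left(-7\right) = - 7 N$)
$17851 - x{\left(I,p \right)} = 17851 - \left(-7\right) 16 = 17851 - -112 = 17851 + 112 = 17963$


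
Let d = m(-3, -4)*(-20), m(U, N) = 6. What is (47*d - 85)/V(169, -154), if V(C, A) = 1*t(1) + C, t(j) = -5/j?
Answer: -5725/164 ≈ -34.909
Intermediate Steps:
d = -120 (d = 6*(-20) = -120)
V(C, A) = -5 + C (V(C, A) = 1*(-5/1) + C = 1*(-5*1) + C = 1*(-5) + C = -5 + C)
(47*d - 85)/V(169, -154) = (47*(-120) - 85)/(-5 + 169) = (-5640 - 85)/164 = -5725*1/164 = -5725/164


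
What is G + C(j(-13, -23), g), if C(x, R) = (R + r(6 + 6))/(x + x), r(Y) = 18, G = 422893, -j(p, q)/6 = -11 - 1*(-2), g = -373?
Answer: 45672089/108 ≈ 4.2289e+5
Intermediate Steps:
j(p, q) = 54 (j(p, q) = -6*(-11 - 1*(-2)) = -6*(-11 + 2) = -6*(-9) = 54)
C(x, R) = (18 + R)/(2*x) (C(x, R) = (R + 18)/(x + x) = (18 + R)/((2*x)) = (18 + R)*(1/(2*x)) = (18 + R)/(2*x))
G + C(j(-13, -23), g) = 422893 + (½)*(18 - 373)/54 = 422893 + (½)*(1/54)*(-355) = 422893 - 355/108 = 45672089/108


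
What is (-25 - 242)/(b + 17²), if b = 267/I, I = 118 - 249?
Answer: -34977/37592 ≈ -0.93044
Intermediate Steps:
I = -131
b = -267/131 (b = 267/(-131) = 267*(-1/131) = -267/131 ≈ -2.0382)
(-25 - 242)/(b + 17²) = (-25 - 242)/(-267/131 + 17²) = -267/(-267/131 + 289) = -267/37592/131 = -267*131/37592 = -34977/37592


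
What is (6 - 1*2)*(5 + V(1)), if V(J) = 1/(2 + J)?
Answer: 64/3 ≈ 21.333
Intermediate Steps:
(6 - 1*2)*(5 + V(1)) = (6 - 1*2)*(5 + 1/(2 + 1)) = (6 - 2)*(5 + 1/3) = 4*(5 + ⅓) = 4*(16/3) = 64/3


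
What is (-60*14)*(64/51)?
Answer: -17920/17 ≈ -1054.1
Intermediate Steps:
(-60*14)*(64/51) = -53760/51 = -840*64/51 = -17920/17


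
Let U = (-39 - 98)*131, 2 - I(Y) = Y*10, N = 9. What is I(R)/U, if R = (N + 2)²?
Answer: 1208/17947 ≈ 0.067309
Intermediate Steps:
R = 121 (R = (9 + 2)² = 11² = 121)
I(Y) = 2 - 10*Y (I(Y) = 2 - Y*10 = 2 - 10*Y)
U = -17947 (U = -137*131 = -17947)
I(R)/U = (2 - 10*121)/(-17947) = (2 - 1210)*(-1/17947) = -1208*(-1/17947) = 1208/17947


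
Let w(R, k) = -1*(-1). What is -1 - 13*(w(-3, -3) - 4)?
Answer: 38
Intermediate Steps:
w(R, k) = 1
-1 - 13*(w(-3, -3) - 4) = -1 - 13*(1 - 4) = -1 - 13*(-3) = -1 + 39 = 38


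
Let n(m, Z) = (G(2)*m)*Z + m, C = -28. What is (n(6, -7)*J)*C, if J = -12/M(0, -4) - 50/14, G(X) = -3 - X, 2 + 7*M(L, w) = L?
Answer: -232416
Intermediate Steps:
M(L, w) = -2/7 + L/7
n(m, Z) = m - 5*Z*m (n(m, Z) = ((-3 - 1*2)*m)*Z + m = ((-3 - 2)*m)*Z + m = (-5*m)*Z + m = -5*Z*m + m = m - 5*Z*m)
J = 269/7 (J = -12/(-2/7 + (1/7)*0) - 50/14 = -12/(-2/7 + 0) - 50*1/14 = -12/(-2/7) - 25/7 = -12*(-7/2) - 25/7 = 42 - 25/7 = 269/7 ≈ 38.429)
(n(6, -7)*J)*C = ((6*(1 - 5*(-7)))*(269/7))*(-28) = ((6*(1 + 35))*(269/7))*(-28) = ((6*36)*(269/7))*(-28) = (216*(269/7))*(-28) = (58104/7)*(-28) = -232416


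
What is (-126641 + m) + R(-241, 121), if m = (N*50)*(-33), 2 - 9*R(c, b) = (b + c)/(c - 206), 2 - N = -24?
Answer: -75784741/447 ≈ -1.6954e+5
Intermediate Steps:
N = 26 (N = 2 - 1*(-24) = 2 + 24 = 26)
R(c, b) = 2/9 - (b + c)/(9*(-206 + c)) (R(c, b) = 2/9 - (b + c)/(9*(c - 206)) = 2/9 - (b + c)/(9*(-206 + c)))
m = -42900 (m = (26*50)*(-33) = 1300*(-33) = -42900)
(-126641 + m) + R(-241, 121) = (-126641 - 42900) + (-412 - 241 - 1*121)/(9*(-206 - 241)) = -169541 + (⅑)*(-412 - 241 - 121)/(-447) = -169541 + (⅑)*(-1/447)*(-774) = -169541 + 86/447 = -75784741/447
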